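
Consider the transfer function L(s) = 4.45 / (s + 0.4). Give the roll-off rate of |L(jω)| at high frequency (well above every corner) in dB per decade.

-20 dB/decade

With 0 zeros and 1 pole, the high-frequency asymptotic slope is 20 × (0 − 1) = -20 dB/decade.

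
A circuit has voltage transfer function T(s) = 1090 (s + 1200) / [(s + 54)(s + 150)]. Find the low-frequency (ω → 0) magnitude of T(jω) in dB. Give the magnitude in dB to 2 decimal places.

T(0) = 1090 × 1200 / (54 × 150) = 161.48
20 log₁₀(161.48) = 44.162 dB

44.16 dB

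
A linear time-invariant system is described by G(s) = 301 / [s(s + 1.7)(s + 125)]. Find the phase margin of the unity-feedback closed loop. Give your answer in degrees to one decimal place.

55.0°

Gain crossover: |G(jω)| = 1 at ω ≈ 1.17 rad s⁻¹.
∠G(j1.17) = −90° − arctan(1.17/1.7) − arctan(1.17/125) ≈ -125.02°
PM = 180° + (-125.02°) = 54.98°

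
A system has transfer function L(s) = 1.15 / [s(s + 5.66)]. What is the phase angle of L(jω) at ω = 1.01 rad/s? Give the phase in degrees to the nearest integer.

∠(j1.01 + 5.66) = arctan(1.01/5.66) = 10.12°
∠(j1.01) = 90.00°
∠L(j1.01) = − (10.12° + 90.00°) = -100.12°

-100°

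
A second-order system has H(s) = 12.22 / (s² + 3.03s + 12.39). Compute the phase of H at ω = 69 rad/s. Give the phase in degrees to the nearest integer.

∠[(j69)² + 3.03(j69) + 12.39] = ∠[-4748.6 + j209.07] = 177.48°
∠H(j69) = −177.48° = -177.48°

-177 deg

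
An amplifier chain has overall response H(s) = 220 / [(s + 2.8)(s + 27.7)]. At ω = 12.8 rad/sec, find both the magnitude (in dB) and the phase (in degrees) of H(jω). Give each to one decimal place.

|H| = -5.2 dB, ∠H = -102.5°

|j12.8 + 2.8| = √(12.8² + 2.8²) = 13.1
|j12.8 + 27.7| = √(12.8² + 27.7²) = 30.51
|H(j12.8)| = 220 / (13.1 × 30.51) = 0.55025
20 log₁₀(0.55025) = -5.19 dB
∠(j12.8 + 2.8) = arctan(12.8/2.8) = 77.66°
∠(j12.8 + 27.7) = arctan(12.8/27.7) = 24.80°
∠H(j12.8) = − (77.66° + 24.80°) = -102.46°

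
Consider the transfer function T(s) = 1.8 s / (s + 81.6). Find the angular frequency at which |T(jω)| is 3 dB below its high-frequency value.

For a single-pole high-pass, the −3 dB point is at the pole: ω = 81.6 rad s⁻¹.

81.6 rad s⁻¹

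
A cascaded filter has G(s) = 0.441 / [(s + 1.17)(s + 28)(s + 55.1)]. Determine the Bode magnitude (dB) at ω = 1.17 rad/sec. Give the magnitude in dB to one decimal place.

|j1.17 + 1.17| = √(1.17² + 1.17²) = 1.655
|j1.17 + 28| = √(1.17² + 28²) = 28.02
|j1.17 + 55.1| = √(1.17² + 55.1²) = 55.11
|G(j1.17)| = 0.441 / (1.655 × 28.02 × 55.11) = 0.00017256
20 log₁₀(0.00017256) = -75.26 dB

-75.3 dB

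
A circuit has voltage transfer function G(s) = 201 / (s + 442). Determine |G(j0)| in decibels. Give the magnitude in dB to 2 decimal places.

G(0) = 201 / 442 = 0.45475
20 log₁₀(0.45475) = -6.845 dB

-6.84 dB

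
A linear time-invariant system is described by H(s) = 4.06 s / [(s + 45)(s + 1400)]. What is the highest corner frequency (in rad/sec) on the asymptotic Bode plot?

1400 rad/sec

Break frequencies occur at each pole and zero magnitude: 45 rad/sec, 1400 rad/sec.
The highest is 1400 rad/sec.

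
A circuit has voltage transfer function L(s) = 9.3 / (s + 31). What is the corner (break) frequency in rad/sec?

The single real pole at s = −31 gives a corner at ω = 31 rad/sec.

31 rad/sec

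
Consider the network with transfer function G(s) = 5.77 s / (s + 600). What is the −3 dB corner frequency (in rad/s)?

600 rad/s

For a single-pole high-pass, the −3 dB point is at the pole: ω = 600 rad/s.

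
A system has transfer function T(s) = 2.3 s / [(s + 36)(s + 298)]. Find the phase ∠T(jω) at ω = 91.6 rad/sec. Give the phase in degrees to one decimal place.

∠(j91.6) = 90.00°
∠(j91.6 + 36) = arctan(91.6/36) = 68.54°
∠(j91.6 + 298) = arctan(91.6/298) = 17.09°
∠T(j91.6) = 90.00° − (68.54° + 17.09°) = 4.37°

4.4°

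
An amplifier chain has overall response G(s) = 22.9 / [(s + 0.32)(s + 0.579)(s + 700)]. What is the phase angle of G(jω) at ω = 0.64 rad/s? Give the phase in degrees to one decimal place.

∠(j0.64 + 0.32) = arctan(0.64/0.32) = 63.43°
∠(j0.64 + 0.579) = arctan(0.64/0.579) = 47.86°
∠(j0.64 + 700) = arctan(0.64/700) = 0.05°
∠G(j0.64) = − (63.43° + 47.86° + 0.05°) = -111.35°

-111.4°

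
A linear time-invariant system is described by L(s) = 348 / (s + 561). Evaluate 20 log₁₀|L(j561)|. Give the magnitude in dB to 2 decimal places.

-7.16 dB

|j561 + 561| = √(561² + 561²) = 793.4
|L(j561)| = 348 / 793.4 = 0.43863
20 log₁₀(0.43863) = -7.158 dB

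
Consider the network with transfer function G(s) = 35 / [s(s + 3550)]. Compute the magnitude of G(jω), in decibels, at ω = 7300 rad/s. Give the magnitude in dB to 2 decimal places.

-124.57 dB

|j7300 + 3550| = √(7300² + 3550²) = 8117
|j7300| = 7300
|G(j7300)| = 35 / (8117 × 7300) = 5.9065e-07
20 log₁₀(5.9065e-07) = -124.573 dB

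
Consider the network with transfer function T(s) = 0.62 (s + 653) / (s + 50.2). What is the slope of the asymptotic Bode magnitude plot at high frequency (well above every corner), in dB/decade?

0 dB/decade

With 1 zero and 1 pole, the high-frequency asymptotic slope is 20 × (1 − 1) = 0 dB/decade.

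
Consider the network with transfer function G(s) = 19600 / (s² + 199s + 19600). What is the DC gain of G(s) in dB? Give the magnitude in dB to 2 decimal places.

G(0) = 19600 / 19600 = 1
20 log₁₀(1) = 0.000 dB

0.00 dB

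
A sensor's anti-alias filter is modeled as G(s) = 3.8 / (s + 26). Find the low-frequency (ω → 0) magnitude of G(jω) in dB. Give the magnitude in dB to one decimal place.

G(0) = 3.8 / 26 = 0.14615
20 log₁₀(0.14615) = -16.70 dB

-16.7 dB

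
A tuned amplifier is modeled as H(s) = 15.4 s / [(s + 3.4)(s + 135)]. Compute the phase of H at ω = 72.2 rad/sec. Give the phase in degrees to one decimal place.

∠(j72.2) = 90.00°
∠(j72.2 + 3.4) = arctan(72.2/3.4) = 87.30°
∠(j72.2 + 135) = arctan(72.2/135) = 28.14°
∠H(j72.2) = 90.00° − (87.30° + 28.14°) = -25.44°

-25.4°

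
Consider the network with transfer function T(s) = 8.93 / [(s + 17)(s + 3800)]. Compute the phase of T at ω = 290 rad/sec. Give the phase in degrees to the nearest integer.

-91°

∠(j290 + 17) = arctan(290/17) = 86.65°
∠(j290 + 3800) = arctan(290/3800) = 4.36°
∠T(j290) = − (86.65° + 4.36°) = -91.01°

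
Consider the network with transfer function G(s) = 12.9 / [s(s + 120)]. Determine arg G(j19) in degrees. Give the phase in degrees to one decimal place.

-99.0 deg

∠(j19 + 120) = arctan(19/120) = 9.00°
∠(j19) = 90.00°
∠G(j19) = − (9.00° + 90.00°) = -99.00°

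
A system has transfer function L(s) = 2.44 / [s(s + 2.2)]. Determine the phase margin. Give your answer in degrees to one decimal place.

Gain crossover: |L(jω)| = 1 at ω ≈ 1.01 rad/s.
∠L(j1.01) = −90° − arctan(1.01/2.2) ≈ -114.62°
PM = 180° + (-114.62°) = 65.38°

65.4°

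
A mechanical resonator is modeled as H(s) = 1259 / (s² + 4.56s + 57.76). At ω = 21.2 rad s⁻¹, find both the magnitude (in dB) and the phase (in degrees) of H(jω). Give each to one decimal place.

|(j21.2)² + 4.56(j21.2) + 57.76| = |-391.68 + j96.672| = 403.4
|H(j21.2)| = 1259 / 403.4 = 3.1207
20 log₁₀(3.1207) = 9.89 dB
∠[(j21.2)² + 4.56(j21.2) + 57.76] = ∠[-391.68 + j96.672] = 166.14°
∠H(j21.2) = −166.14° = -166.14°

|H| = 9.9 dB, ∠H = -166.1 deg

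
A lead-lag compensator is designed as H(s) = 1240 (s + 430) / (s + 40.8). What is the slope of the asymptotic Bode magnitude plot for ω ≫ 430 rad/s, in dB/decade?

With 1 zero and 1 pole, the high-frequency asymptotic slope is 20 × (1 − 1) = 0 dB/decade.

0 dB/decade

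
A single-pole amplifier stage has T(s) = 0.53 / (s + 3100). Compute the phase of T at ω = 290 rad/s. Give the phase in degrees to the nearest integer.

∠(j290 + 3100) = arctan(290/3100) = 5.34°
∠T(j290) = −5.34° = -5.34°

-5°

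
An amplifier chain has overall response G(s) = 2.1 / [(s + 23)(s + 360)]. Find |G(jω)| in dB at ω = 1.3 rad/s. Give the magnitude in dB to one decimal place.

|j1.3 + 23| = √(1.3² + 23²) = 23.04
|j1.3 + 360| = √(1.3² + 360²) = 360
|G(j1.3)| = 2.1 / (23.04 × 360) = 0.00025322
20 log₁₀(0.00025322) = -71.93 dB

-71.9 dB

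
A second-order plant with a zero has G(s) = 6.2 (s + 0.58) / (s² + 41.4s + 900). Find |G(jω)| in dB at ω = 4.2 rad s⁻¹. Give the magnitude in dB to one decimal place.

-30.7 dB

|j4.2 + 0.58| = √(4.2² + 0.58²) = 4.24
|(j4.2)² + 41.4(j4.2) + 900| = |882.36 + j173.88| = 899.3
|G(j4.2)| = 6.2 × 4.24 / 899.3 = 0.02923
20 log₁₀(0.02923) = -30.68 dB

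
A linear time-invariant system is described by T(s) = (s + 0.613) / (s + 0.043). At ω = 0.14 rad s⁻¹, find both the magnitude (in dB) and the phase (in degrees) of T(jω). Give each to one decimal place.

|T| = 12.7 dB, ∠T = -60.1°

|j0.14 + 0.613| = √(0.14² + 0.613²) = 0.6288
|j0.14 + 0.043| = √(0.14² + 0.043²) = 0.1465
|T(j0.14)| = 1 × 0.6288 / 0.1465 = 4.2934
20 log₁₀(4.2934) = 12.66 dB
∠(j0.14 + 0.613) = arctan(0.14/0.613) = 12.86°
∠(j0.14 + 0.043) = arctan(0.14/0.043) = 72.93°
∠T(j0.14) = 12.86° − 72.93° = -60.06°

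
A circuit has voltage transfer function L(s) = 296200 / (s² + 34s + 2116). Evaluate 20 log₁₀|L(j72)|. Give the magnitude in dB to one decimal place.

|(j72)² + 34(j72) + 2116| = |-3068 + j2448| = 3925
|L(j72)| = 296200 / 3925 = 75.466
20 log₁₀(75.466) = 37.55 dB

37.6 dB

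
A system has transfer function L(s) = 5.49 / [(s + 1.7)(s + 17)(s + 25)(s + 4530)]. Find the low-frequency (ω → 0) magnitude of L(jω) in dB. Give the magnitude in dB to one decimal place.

-115.5 dB

L(0) = 5.49 / (1.7 × 17 × 25 × 4530) = 1.6774e-06
20 log₁₀(1.6774e-06) = -115.51 dB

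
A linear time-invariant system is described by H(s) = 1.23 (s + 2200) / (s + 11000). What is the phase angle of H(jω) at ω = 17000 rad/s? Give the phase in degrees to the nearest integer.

∠(j17000 + 2200) = arctan(17000/2200) = 82.63°
∠(j17000 + 11000) = arctan(17000/11000) = 57.09°
∠H(j17000) = 82.63° − 57.09° = 25.53°

26°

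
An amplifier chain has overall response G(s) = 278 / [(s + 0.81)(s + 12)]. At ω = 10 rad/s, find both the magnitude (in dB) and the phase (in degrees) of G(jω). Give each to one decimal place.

|j10 + 0.81| = √(10² + 0.81²) = 10.03
|j10 + 12| = √(10² + 12²) = 15.62
|G(j10)| = 278 / (10.03 × 15.62) = 1.7739
20 log₁₀(1.7739) = 4.98 dB
∠(j10 + 0.81) = arctan(10/0.81) = 85.37°
∠(j10 + 12) = arctan(10/12) = 39.81°
∠G(j10) = − (85.37° + 39.81°) = -125.17°

|G| = 5.0 dB, ∠G = -125.2°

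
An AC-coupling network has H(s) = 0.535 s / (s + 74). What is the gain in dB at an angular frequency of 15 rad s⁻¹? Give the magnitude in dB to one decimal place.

|j15| = 15
|j15 + 74| = √(15² + 74²) = 75.5
|H(j15)| = 0.535 × 15 / 75.5 = 0.10628
20 log₁₀(0.10628) = -19.47 dB

-19.5 dB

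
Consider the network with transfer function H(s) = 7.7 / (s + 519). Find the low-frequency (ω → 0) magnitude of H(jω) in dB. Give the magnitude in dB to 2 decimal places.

H(0) = 7.7 / 519 = 0.014836
20 log₁₀(0.014836) = -36.574 dB

-36.57 dB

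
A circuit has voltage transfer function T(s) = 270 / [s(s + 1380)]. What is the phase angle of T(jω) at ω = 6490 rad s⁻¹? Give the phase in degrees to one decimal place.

∠(j6490 + 1380) = arctan(6490/1380) = 78.00°
∠(j6490) = 90.00°
∠T(j6490) = − (78.00° + 90.00°) = -168.00°

-168.0°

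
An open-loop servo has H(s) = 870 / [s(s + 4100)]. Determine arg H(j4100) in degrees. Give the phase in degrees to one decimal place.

-135.0°

∠(j4100 + 4100) = arctan(4100/4100) = 45.00°
∠(j4100) = 90.00°
∠H(j4100) = − (45.00° + 90.00°) = -135.00°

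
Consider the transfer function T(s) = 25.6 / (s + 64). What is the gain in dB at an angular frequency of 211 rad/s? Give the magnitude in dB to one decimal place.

-18.7 dB

|j211 + 64| = √(211² + 64²) = 220.5
|T(j211)| = 25.6 / 220.5 = 0.1161
20 log₁₀(0.1161) = -18.70 dB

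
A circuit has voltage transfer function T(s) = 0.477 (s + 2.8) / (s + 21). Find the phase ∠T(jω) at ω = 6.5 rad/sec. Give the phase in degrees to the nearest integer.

∠(j6.5 + 2.8) = arctan(6.5/2.8) = 66.70°
∠(j6.5 + 21) = arctan(6.5/21) = 17.20°
∠T(j6.5) = 66.70° − 17.20° = 49.50°

49°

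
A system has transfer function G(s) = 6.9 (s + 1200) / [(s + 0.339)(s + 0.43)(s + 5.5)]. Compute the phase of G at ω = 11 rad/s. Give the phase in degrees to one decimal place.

-238.9°

∠(j11 + 1200) = arctan(11/1200) = 0.53°
∠(j11 + 0.339) = arctan(11/0.339) = 88.23°
∠(j11 + 0.43) = arctan(11/0.43) = 87.76°
∠(j11 + 5.5) = arctan(11/5.5) = 63.43°
∠G(j11) = 0.53° − (88.23° + 87.76° + 63.43°) = -238.91°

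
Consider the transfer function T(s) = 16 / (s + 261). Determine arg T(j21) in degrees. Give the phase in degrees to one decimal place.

-4.6 deg

∠(j21 + 261) = arctan(21/261) = 4.60°
∠T(j21) = −4.60° = -4.60°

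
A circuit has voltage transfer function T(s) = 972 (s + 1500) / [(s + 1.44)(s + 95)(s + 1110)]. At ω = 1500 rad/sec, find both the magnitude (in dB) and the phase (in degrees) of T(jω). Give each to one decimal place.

|T| = -66.2 dB, ∠T = -184.8°

|j1500 + 1500| = √(1500² + 1500²) = 2121
|j1500 + 1.44| = √(1500² + 1.44²) = 1500
|j1500 + 95| = √(1500² + 95²) = 1503
|j1500 + 1110| = √(1500² + 1110²) = 1866
|T(j1500)| = 972 × 2121 / (1500 × 1503 × 1866) = 0.00049012
20 log₁₀(0.00049012) = -66.19 dB
∠(j1500 + 1500) = arctan(1500/1500) = 45.00°
∠(j1500 + 1.44) = arctan(1500/1.44) = 89.94°
∠(j1500 + 95) = arctan(1500/95) = 86.38°
∠(j1500 + 1110) = arctan(1500/1110) = 53.50°
∠T(j1500) = 45.00° − (89.94° + 86.38° + 53.50°) = -184.82°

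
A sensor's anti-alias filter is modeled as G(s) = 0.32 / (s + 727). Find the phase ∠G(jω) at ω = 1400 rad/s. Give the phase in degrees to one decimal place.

∠(j1400 + 727) = arctan(1400/727) = 62.56°
∠G(j1400) = −62.56° = -62.56°

-62.6 deg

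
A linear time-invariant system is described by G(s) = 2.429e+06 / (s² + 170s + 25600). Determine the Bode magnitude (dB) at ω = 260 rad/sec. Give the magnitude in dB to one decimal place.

32.0 dB

|(j260)² + 170(j260) + 25600| = |-42000 + j44200| = 6.097e+04
|G(j260)| = 2.429e+06 / 6.097e+04 = 39.838
20 log₁₀(39.838) = 32.01 dB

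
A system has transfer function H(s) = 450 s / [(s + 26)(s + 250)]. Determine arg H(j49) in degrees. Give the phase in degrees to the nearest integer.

∠(j49) = 90.00°
∠(j49 + 26) = arctan(49/26) = 62.05°
∠(j49 + 250) = arctan(49/250) = 11.09°
∠H(j49) = 90.00° − (62.05° + 11.09°) = 16.86°

17°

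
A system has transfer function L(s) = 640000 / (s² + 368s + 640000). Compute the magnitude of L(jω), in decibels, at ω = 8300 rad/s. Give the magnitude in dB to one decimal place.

-40.6 dB

|(j8300)² + 368(j8300) + 640000| = |-6.825e+07 + j3.0544e+06| = 6.832e+07
|L(j8300)| = 640000 / 6.832e+07 = 0.0093679
20 log₁₀(0.0093679) = -40.57 dB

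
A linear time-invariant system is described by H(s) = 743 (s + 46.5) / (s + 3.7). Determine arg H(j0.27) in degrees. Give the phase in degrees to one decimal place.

-3.8 deg

∠(j0.27 + 46.5) = arctan(0.27/46.5) = 0.33°
∠(j0.27 + 3.7) = arctan(0.27/3.7) = 4.17°
∠H(j0.27) = 0.33° − 4.17° = -3.84°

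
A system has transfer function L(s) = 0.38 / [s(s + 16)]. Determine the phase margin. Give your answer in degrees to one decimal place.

89.9°

Gain crossover: |L(jω)| = 1 at ω ≈ 0.0237 rad/sec.
∠L(j0.0237) = −90° − arctan(0.0237/16) ≈ -90.09°
PM = 180° + (-90.09°) = 89.91°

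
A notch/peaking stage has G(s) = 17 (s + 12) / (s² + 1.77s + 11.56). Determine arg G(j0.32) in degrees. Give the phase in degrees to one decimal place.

-1.3°

∠(j0.32 + 12) = arctan(0.32/12) = 1.53°
∠[(j0.32)² + 1.77(j0.32) + 11.56] = ∠[11.458 + j0.5664] = 2.83°
∠G(j0.32) = 1.53° − 2.83° = -1.30°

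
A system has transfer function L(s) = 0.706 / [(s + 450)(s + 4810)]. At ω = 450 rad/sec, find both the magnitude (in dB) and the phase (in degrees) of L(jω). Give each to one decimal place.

|L| = -132.8 dB, ∠L = -50.3°

|j450 + 450| = √(450² + 450²) = 636.4
|j450 + 4810| = √(450² + 4810²) = 4831
|L(j450)| = 0.706 / (636.4 × 4831) = 2.2964e-07
20 log₁₀(2.2964e-07) = -132.78 dB
∠(j450 + 450) = arctan(450/450) = 45.00°
∠(j450 + 4810) = arctan(450/4810) = 5.34°
∠L(j450) = − (45.00° + 5.34°) = -50.34°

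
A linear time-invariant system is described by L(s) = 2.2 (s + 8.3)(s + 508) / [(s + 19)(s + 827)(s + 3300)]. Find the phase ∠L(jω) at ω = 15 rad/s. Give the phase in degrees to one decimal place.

∠(j15 + 8.3) = arctan(15/8.3) = 61.04°
∠(j15 + 508) = arctan(15/508) = 1.69°
∠(j15 + 19) = arctan(15/19) = 38.29°
∠(j15 + 827) = arctan(15/827) = 1.04°
∠(j15 + 3300) = arctan(15/3300) = 0.26°
∠L(j15) = 61.04° + 1.69° − (38.29° + 1.04° + 0.26°) = 23.14°

23.1°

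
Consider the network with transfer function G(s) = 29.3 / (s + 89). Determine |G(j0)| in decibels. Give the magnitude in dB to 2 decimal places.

-9.65 dB

G(0) = 29.3 / 89 = 0.32921
20 log₁₀(0.32921) = -9.650 dB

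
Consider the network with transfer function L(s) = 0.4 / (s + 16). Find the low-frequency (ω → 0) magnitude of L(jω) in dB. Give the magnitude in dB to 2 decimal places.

-32.04 dB

L(0) = 0.4 / 16 = 0.025
20 log₁₀(0.025) = -32.041 dB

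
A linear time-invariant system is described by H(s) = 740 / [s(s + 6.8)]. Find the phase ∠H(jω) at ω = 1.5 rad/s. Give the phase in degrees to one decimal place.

-102.4°

∠(j1.5 + 6.8) = arctan(1.5/6.8) = 12.44°
∠(j1.5) = 90.00°
∠H(j1.5) = − (12.44° + 90.00°) = -102.44°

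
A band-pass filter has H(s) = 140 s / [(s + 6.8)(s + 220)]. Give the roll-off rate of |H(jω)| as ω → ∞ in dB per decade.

With 1 zero and 2 poles, the high-frequency asymptotic slope is 20 × (1 − 2) = -20 dB/decade.

-20 dB/decade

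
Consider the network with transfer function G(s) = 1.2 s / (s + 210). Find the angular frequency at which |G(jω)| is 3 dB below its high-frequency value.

210 rad/sec

For a single-pole high-pass, the −3 dB point is at the pole: ω = 210 rad/sec.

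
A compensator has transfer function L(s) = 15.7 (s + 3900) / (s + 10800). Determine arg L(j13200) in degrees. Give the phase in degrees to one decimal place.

∠(j13200 + 3900) = arctan(13200/3900) = 73.54°
∠(j13200 + 10800) = arctan(13200/10800) = 50.71°
∠L(j13200) = 73.54° − 50.71° = 22.83°

22.8°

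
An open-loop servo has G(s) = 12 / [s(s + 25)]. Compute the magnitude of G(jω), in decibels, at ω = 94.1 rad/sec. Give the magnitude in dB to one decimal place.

-57.7 dB

|j94.1 + 25| = √(94.1² + 25²) = 97.36
|j94.1| = 94.1
|G(j94.1)| = 12 / (97.36 × 94.1) = 0.0013098
20 log₁₀(0.0013098) = -57.66 dB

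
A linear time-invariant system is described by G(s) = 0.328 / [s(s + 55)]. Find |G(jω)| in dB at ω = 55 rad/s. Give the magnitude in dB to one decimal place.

-82.3 dB

|j55 + 55| = √(55² + 55²) = 77.78
|j55| = 55
|G(j55)| = 0.328 / (77.78 × 55) = 7.6671e-05
20 log₁₀(7.6671e-05) = -82.31 dB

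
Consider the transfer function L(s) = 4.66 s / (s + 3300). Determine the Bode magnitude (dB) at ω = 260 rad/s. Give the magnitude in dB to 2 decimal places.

|j260| = 260
|j260 + 3300| = √(260² + 3300²) = 3310
|L(j260)| = 4.66 × 260 / 3310 = 0.36602
20 log₁₀(0.36602) = -8.730 dB

-8.73 dB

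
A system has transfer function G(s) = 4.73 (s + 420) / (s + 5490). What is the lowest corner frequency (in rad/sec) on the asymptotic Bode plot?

Break frequencies occur at each pole and zero magnitude: 420 rad/sec, 5490 rad/sec.
The lowest is 420 rad/sec.

420 rad/sec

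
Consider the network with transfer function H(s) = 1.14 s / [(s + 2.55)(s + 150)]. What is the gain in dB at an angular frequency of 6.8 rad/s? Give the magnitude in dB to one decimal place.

|j6.8| = 6.8
|j6.8 + 2.55| = √(6.8² + 2.55²) = 7.262
|j6.8 + 150| = √(6.8² + 150²) = 150.2
|H(j6.8)| = 1.14 × 6.8 / (7.262 × 150.2) = 0.0071088
20 log₁₀(0.0071088) = -42.96 dB

-43.0 dB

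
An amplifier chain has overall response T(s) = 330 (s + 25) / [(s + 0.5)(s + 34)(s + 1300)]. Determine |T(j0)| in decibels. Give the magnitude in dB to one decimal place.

T(0) = 330 × 25 / (0.5 × 34 × 1300) = 0.3733
20 log₁₀(0.3733) = -8.56 dB

-8.6 dB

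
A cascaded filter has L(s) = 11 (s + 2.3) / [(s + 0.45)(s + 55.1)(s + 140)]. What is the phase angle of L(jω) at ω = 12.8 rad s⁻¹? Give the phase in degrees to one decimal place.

∠(j12.8 + 2.3) = arctan(12.8/2.3) = 79.81°
∠(j12.8 + 0.45) = arctan(12.8/0.45) = 87.99°
∠(j12.8 + 55.1) = arctan(12.8/55.1) = 13.08°
∠(j12.8 + 140) = arctan(12.8/140) = 5.22°
∠L(j12.8) = 79.81° − (87.99° + 13.08° + 5.22°) = -26.48°

-26.5°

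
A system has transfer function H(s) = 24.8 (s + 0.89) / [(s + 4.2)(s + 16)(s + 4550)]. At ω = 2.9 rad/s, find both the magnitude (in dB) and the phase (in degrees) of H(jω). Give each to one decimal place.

|H| = -74.0 dB, ∠H = 28.0°

|j2.9 + 0.89| = √(2.9² + 0.89²) = 3.033
|j2.9 + 4.2| = √(2.9² + 4.2²) = 5.104
|j2.9 + 16| = √(2.9² + 16²) = 16.26
|j2.9 + 4550| = √(2.9² + 4550²) = 4550
|H(j2.9)| = 24.8 × 3.033 / (5.104 × 16.26 × 4550) = 0.00019922
20 log₁₀(0.00019922) = -74.01 dB
∠(j2.9 + 0.89) = arctan(2.9/0.89) = 72.94°
∠(j2.9 + 4.2) = arctan(2.9/4.2) = 34.62°
∠(j2.9 + 16) = arctan(2.9/16) = 10.27°
∠(j2.9 + 4550) = arctan(2.9/4550) = 0.04°
∠H(j2.9) = 72.94° − (34.62° + 10.27° + 0.04°) = 28.00°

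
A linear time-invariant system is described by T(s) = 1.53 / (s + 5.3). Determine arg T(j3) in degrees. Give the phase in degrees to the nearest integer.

-30°

∠(j3 + 5.3) = arctan(3/5.3) = 29.51°
∠T(j3) = −29.51° = -29.51°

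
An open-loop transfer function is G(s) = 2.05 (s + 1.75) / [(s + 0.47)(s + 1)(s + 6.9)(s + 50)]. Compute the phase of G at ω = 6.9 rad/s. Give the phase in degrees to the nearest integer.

-145 deg

∠(j6.9 + 1.75) = arctan(6.9/1.75) = 75.77°
∠(j6.9 + 0.47) = arctan(6.9/0.47) = 86.10°
∠(j6.9 + 1) = arctan(6.9/1) = 81.75°
∠(j6.9 + 6.9) = arctan(6.9/6.9) = 45.00°
∠(j6.9 + 50) = arctan(6.9/50) = 7.86°
∠G(j6.9) = 75.77° − (86.10° + 81.75° + 45.00° + 7.86°) = -144.95°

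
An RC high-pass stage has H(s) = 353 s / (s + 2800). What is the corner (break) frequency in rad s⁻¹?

2800 rad s⁻¹

The single real pole at s = −2800 gives a corner at ω = 2800 rad s⁻¹.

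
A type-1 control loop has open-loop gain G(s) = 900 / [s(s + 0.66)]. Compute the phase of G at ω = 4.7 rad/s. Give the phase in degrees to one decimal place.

∠(j4.7 + 0.66) = arctan(4.7/0.66) = 82.01°
∠(j4.7) = 90.00°
∠G(j4.7) = − (82.01° + 90.00°) = -172.01°

-172.0°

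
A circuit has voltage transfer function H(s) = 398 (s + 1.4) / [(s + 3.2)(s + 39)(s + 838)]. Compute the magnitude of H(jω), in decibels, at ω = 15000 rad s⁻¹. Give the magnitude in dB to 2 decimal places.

-115.06 dB

|j15000 + 1.4| = √(15000² + 1.4²) = 1.5e+04
|j15000 + 3.2| = √(15000² + 3.2²) = 1.5e+04
|j15000 + 39| = √(15000² + 39²) = 1.5e+04
|j15000 + 838| = √(15000² + 838²) = 1.502e+04
|H(j15000)| = 398 × 1.5e+04 / (1.5e+04 × 1.5e+04 × 1.502e+04) = 1.7661e-06
20 log₁₀(1.7661e-06) = -115.060 dB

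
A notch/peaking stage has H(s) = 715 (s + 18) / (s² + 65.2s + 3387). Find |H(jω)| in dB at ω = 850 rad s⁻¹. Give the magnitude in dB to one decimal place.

|j850 + 18| = √(850² + 18²) = 850.2
|(j850)² + 65.2(j850) + 3387| = |-7.1911e+05 + j55420| = 7.212e+05
|H(j850)| = 715 × 850.2 / 7.212e+05 = 0.84283
20 log₁₀(0.84283) = -1.49 dB

-1.5 dB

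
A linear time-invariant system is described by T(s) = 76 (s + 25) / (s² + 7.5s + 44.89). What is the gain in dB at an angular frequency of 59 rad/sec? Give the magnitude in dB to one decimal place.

|j59 + 25| = √(59² + 25²) = 64.08
|(j59)² + 7.5(j59) + 44.89| = |-3436.1 + j442.5| = 3464
|T(j59)| = 76 × 64.08 / 3464 = 1.4057
20 log₁₀(1.4057) = 2.96 dB

3.0 dB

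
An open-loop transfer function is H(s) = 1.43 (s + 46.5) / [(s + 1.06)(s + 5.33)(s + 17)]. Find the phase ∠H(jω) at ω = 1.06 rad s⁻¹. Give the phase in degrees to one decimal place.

-58.5 deg

∠(j1.06 + 46.5) = arctan(1.06/46.5) = 1.31°
∠(j1.06 + 1.06) = arctan(1.06/1.06) = 45.00°
∠(j1.06 + 5.33) = arctan(1.06/5.33) = 11.25°
∠(j1.06 + 17) = arctan(1.06/17) = 3.57°
∠H(j1.06) = 1.31° − (45.00° + 11.25° + 3.57°) = -58.51°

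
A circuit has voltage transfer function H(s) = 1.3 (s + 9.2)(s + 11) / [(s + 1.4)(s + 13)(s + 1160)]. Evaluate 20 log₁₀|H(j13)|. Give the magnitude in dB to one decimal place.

-58.0 dB

|j13 + 9.2| = √(13² + 9.2²) = 15.93
|j13 + 11| = √(13² + 11²) = 17.03
|j13 + 1.4| = √(13² + 1.4²) = 13.08
|j13 + 13| = √(13² + 13²) = 18.38
|j13 + 1160| = √(13² + 1160²) = 1160
|H(j13)| = 1.3 × 15.93 × 17.03 / (13.08 × 18.38 × 1160) = 0.0012643
20 log₁₀(0.0012643) = -57.96 dB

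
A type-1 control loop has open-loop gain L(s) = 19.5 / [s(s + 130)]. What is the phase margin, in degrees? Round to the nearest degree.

Gain crossover: |L(jω)| = 1 at ω ≈ 0.15 rad/s.
∠L(j0.15) = −90° − arctan(0.15/130) ≈ -90.07°
PM = 180° + (-90.07°) = 89.93°

90°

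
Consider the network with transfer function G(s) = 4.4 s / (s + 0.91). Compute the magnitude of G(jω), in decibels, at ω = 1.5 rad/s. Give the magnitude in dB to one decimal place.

|j1.5| = 1.5
|j1.5 + 0.91| = √(1.5² + 0.91²) = 1.754
|G(j1.5)| = 4.4 × 1.5 / 1.754 = 3.7619
20 log₁₀(3.7619) = 11.51 dB

11.5 dB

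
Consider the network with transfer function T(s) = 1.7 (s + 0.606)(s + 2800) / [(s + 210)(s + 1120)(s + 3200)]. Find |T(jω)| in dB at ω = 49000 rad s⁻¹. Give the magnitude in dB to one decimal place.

|j49000 + 0.606| = √(49000² + 0.606²) = 4.9e+04
|j49000 + 2800| = √(49000² + 2800²) = 4.908e+04
|j49000 + 210| = √(49000² + 210²) = 4.9e+04
|j49000 + 1120| = √(49000² + 1120²) = 4.901e+04
|j49000 + 3200| = √(49000² + 3200²) = 4.91e+04
|T(j49000)| = 1.7 × 4.9e+04 × 4.908e+04 / (4.9e+04 × 4.901e+04 × 4.91e+04) = 3.4667e-05
20 log₁₀(3.4667e-05) = -89.20 dB

-89.2 dB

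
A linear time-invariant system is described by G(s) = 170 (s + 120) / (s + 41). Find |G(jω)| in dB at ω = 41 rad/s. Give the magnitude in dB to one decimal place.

|j41 + 120| = √(41² + 120²) = 126.8
|j41 + 41| = √(41² + 41²) = 57.98
|G(j41)| = 170 × 126.8 / 57.98 = 371.8
20 log₁₀(371.8) = 51.41 dB

51.4 dB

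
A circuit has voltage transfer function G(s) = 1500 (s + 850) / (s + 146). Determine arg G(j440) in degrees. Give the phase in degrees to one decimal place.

-44.3 deg

∠(j440 + 850) = arctan(440/850) = 27.37°
∠(j440 + 146) = arctan(440/146) = 71.64°
∠G(j440) = 27.37° − 71.64° = -44.28°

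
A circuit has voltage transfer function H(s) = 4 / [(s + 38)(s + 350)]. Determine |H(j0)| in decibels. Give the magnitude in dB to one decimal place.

H(0) = 4 / (38 × 350) = 0.00030075
20 log₁₀(0.00030075) = -70.44 dB

-70.4 dB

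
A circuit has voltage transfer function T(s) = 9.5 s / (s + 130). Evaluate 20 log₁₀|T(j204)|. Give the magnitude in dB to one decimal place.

|j204| = 204
|j204 + 130| = √(204² + 130²) = 241.9
|T(j204)| = 9.5 × 204 / 241.9 = 8.0115
20 log₁₀(8.0115) = 18.07 dB

18.1 dB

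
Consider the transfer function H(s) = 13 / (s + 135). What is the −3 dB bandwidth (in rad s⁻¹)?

135 rad s⁻¹

For a single-pole low-pass, the −3 dB point is at the pole: ω = 135 rad s⁻¹.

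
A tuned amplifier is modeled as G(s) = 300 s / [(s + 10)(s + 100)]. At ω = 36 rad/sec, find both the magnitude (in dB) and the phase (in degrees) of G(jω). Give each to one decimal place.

|j36| = 36
|j36 + 10| = √(36² + 10²) = 37.36
|j36 + 100| = √(36² + 100²) = 106.3
|G(j36)| = 300 × 36 / (37.36 × 106.3) = 2.7197
20 log₁₀(2.7197) = 8.69 dB
∠(j36) = 90.00°
∠(j36 + 10) = arctan(36/10) = 74.48°
∠(j36 + 100) = arctan(36/100) = 19.80°
∠G(j36) = 90.00° − (74.48° + 19.80°) = -4.27°

|G| = 8.7 dB, ∠G = -4.3 deg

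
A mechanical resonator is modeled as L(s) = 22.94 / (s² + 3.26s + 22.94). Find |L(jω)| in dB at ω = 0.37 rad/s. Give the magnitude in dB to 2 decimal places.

0.04 dB

|(j0.37)² + 3.26(j0.37) + 22.94| = |22.803 + j1.2062| = 22.83
|L(j0.37)| = 22.94 / 22.83 = 1.0046
20 log₁₀(1.0046) = 0.040 dB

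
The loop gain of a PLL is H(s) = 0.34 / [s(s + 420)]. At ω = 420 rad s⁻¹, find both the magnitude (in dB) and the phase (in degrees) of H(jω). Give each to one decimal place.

|j420 + 420| = √(420² + 420²) = 594
|j420| = 420
|H(j420)| = 0.34 / (594 × 420) = 1.3629e-06
20 log₁₀(1.3629e-06) = -117.31 dB
∠(j420 + 420) = arctan(420/420) = 45.00°
∠(j420) = 90.00°
∠H(j420) = − (45.00° + 90.00°) = -135.00°

|H| = -117.3 dB, ∠H = -135.0 deg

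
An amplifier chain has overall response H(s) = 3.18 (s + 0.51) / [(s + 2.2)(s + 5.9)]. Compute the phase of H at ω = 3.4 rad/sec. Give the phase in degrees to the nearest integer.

∠(j3.4 + 0.51) = arctan(3.4/0.51) = 81.47°
∠(j3.4 + 2.2) = arctan(3.4/2.2) = 57.09°
∠(j3.4 + 5.9) = arctan(3.4/5.9) = 29.95°
∠H(j3.4) = 81.47° − (57.09° + 29.95°) = -5.58°

-6°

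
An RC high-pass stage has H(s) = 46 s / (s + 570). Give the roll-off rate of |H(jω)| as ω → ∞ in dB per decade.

0 dB/decade

With 1 zero and 1 pole, the high-frequency asymptotic slope is 20 × (1 − 1) = 0 dB/decade.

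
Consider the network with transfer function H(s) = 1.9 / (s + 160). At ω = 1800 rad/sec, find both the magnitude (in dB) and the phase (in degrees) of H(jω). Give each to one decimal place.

|H| = -59.6 dB, ∠H = -84.9°

|j1800 + 160| = √(1800² + 160²) = 1807
|H(j1800)| = 1.9 / 1807 = 0.0010514
20 log₁₀(0.0010514) = -59.56 dB
∠(j1800 + 160) = arctan(1800/160) = 84.92°
∠H(j1800) = −84.92° = -84.92°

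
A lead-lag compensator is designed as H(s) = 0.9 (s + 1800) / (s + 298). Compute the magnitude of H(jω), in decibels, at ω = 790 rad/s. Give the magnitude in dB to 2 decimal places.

6.43 dB

|j790 + 1800| = √(790² + 1800²) = 1966
|j790 + 298| = √(790² + 298²) = 844.3
|H(j790)| = 0.9 × 1966 / 844.3 = 2.0953
20 log₁₀(2.0953) = 6.425 dB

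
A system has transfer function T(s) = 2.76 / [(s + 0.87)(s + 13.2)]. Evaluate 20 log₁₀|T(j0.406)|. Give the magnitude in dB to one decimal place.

-13.2 dB

|j0.406 + 0.87| = √(0.406² + 0.87²) = 0.9601
|j0.406 + 13.2| = √(0.406² + 13.2²) = 13.21
|T(j0.406)| = 2.76 / (0.9601 × 13.21) = 0.21768
20 log₁₀(0.21768) = -13.24 dB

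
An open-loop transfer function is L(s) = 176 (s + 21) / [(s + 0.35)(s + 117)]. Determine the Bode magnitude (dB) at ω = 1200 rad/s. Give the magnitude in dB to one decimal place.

|j1200 + 21| = √(1200² + 21²) = 1200
|j1200 + 0.35| = √(1200² + 0.35²) = 1200
|j1200 + 117| = √(1200² + 117²) = 1206
|L(j1200)| = 176 × 1200 / (1200 × 1206) = 0.146
20 log₁₀(0.146) = -16.71 dB

-16.7 dB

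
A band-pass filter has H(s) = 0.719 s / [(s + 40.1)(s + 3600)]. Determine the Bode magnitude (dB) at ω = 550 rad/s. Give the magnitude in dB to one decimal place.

-74.1 dB

|j550| = 550
|j550 + 40.1| = √(550² + 40.1²) = 551.5
|j550 + 3600| = √(550² + 3600²) = 3642
|H(j550)| = 0.719 × 550 / (551.5 × 3642) = 0.00019691
20 log₁₀(0.00019691) = -74.11 dB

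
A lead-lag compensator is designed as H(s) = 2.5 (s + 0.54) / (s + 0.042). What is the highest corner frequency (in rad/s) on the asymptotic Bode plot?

Break frequencies occur at each pole and zero magnitude: 0.042 rad/s, 0.54 rad/s.
The highest is 0.54 rad/s.

0.54 rad/s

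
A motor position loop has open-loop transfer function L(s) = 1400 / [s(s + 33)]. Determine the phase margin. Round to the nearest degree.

47°

Gain crossover: |L(jω)| = 1 at ω ≈ 30.9 rad/sec.
∠L(j30.9) = −90° − arctan(30.9/33) ≈ -133.16°
PM = 180° + (-133.16°) = 46.84°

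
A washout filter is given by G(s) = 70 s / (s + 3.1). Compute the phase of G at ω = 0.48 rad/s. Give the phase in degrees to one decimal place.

81.2°

∠(j0.48) = 90.00°
∠(j0.48 + 3.1) = arctan(0.48/3.1) = 8.80°
∠G(j0.48) = 90.00° − 8.80° = 81.20°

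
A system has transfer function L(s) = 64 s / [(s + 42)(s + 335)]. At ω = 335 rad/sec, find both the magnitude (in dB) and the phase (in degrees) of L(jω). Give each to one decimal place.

|L| = -17.5 dB, ∠L = -37.9°

|j335| = 335
|j335 + 42| = √(335² + 42²) = 337.6
|j335 + 335| = √(335² + 335²) = 473.8
|L(j335)| = 64 × 335 / (337.6 × 473.8) = 0.13404
20 log₁₀(0.13404) = -17.46 dB
∠(j335) = 90.00°
∠(j335 + 42) = arctan(335/42) = 82.85°
∠(j335 + 335) = arctan(335/335) = 45.00°
∠L(j335) = 90.00° − (82.85° + 45.00°) = -37.85°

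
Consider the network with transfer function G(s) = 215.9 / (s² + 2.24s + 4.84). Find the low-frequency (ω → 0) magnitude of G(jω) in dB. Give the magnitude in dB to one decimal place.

33.0 dB

G(0) = 215.9 / 4.84 = 44.607
20 log₁₀(44.607) = 32.99 dB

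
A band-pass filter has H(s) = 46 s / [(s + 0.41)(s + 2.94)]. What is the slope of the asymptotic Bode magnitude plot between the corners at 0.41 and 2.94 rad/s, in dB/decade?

In this band the factors already past their corner are: 1 differentiator zero, pole at 0.41; net slope = 0 dB/decade.

0 dB/decade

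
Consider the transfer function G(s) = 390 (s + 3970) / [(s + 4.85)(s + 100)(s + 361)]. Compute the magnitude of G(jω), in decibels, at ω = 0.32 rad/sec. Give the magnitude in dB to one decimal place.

18.9 dB

|j0.32 + 3970| = √(0.32² + 3970²) = 3970
|j0.32 + 4.85| = √(0.32² + 4.85²) = 4.861
|j0.32 + 100| = √(0.32² + 100²) = 100
|j0.32 + 361| = √(0.32² + 361²) = 361
|G(j0.32)| = 390 × 3970 / (4.861 × 100 × 361) = 8.8239
20 log₁₀(8.8239) = 18.91 dB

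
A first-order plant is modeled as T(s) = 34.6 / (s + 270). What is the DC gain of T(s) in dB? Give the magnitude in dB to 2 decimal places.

T(0) = 34.6 / 270 = 0.12815
20 log₁₀(0.12815) = -17.846 dB

-17.85 dB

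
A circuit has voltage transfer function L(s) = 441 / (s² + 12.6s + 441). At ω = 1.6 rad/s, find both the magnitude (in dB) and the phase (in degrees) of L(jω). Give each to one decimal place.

|L| = 0.0 dB, ∠L = -2.6°

|(j1.6)² + 12.6(j1.6) + 441| = |438.44 + j20.16| = 438.9
|L(j1.6)| = 441 / 438.9 = 1.0048
20 log₁₀(1.0048) = 0.04 dB
∠[(j1.6)² + 12.6(j1.6) + 441] = ∠[438.44 + j20.16] = 2.63°
∠L(j1.6) = −2.63° = -2.63°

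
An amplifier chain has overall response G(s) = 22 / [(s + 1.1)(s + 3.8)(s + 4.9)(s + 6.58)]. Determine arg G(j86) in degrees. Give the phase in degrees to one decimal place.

-349.1°

∠(j86 + 1.1) = arctan(86/1.1) = 89.27°
∠(j86 + 3.8) = arctan(86/3.8) = 87.47°
∠(j86 + 4.9) = arctan(86/4.9) = 86.74°
∠(j86 + 6.58) = arctan(86/6.58) = 85.62°
∠G(j86) = − (89.27° + 87.47° + 86.74° + 85.62°) = -349.10°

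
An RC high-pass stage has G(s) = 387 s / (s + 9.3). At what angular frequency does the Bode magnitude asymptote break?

The single real pole at s = −9.3 gives a corner at ω = 9.3 rad/s.

9.3 rad/s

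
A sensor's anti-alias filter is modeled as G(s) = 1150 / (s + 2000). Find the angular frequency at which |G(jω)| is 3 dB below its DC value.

2000 rad/s

For a single-pole low-pass, the −3 dB point is at the pole: ω = 2000 rad/s.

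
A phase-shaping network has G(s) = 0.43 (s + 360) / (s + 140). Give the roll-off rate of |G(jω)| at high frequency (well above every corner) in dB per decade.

With 1 zero and 1 pole, the high-frequency asymptotic slope is 20 × (1 − 1) = 0 dB/decade.

0 dB/decade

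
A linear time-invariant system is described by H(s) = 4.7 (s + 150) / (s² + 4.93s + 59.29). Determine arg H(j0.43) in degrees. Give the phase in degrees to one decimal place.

∠(j0.43 + 150) = arctan(0.43/150) = 0.16°
∠[(j0.43)² + 4.93(j0.43) + 59.29] = ∠[59.105 + j2.1199] = 2.05°
∠H(j0.43) = 0.16° − 2.05° = -1.89°

-1.9 deg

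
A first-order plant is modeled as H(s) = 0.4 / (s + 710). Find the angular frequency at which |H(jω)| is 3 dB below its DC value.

710 rad s⁻¹

For a single-pole low-pass, the −3 dB point is at the pole: ω = 710 rad s⁻¹.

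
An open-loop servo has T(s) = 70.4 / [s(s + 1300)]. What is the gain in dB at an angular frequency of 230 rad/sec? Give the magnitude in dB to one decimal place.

|j230 + 1300| = √(230² + 1300²) = 1320
|j230| = 230
|T(j230)| = 70.4 / (1320 × 230) = 0.00023185
20 log₁₀(0.00023185) = -72.70 dB

-72.7 dB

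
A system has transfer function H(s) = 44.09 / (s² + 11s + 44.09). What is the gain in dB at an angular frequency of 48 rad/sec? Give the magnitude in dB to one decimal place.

|(j48)² + 11(j48) + 44.09| = |-2259.9 + j528| = 2321
|H(j48)| = 44.09 / 2321 = 0.018998
20 log₁₀(0.018998) = -34.43 dB

-34.4 dB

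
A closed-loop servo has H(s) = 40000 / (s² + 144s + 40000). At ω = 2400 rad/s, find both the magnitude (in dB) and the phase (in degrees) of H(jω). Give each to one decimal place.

|H| = -43.1 dB, ∠H = -176.5°

|(j2400)² + 144(j2400) + 40000| = |-5.72e+06 + j3.456e+05| = 5.73e+06
|H(j2400)| = 40000 / 5.73e+06 = 0.0069803
20 log₁₀(0.0069803) = -43.12 dB
∠[(j2400)² + 144(j2400) + 40000] = ∠[-5.72e+06 + j3.456e+05] = 176.54°
∠H(j2400) = −176.54° = -176.54°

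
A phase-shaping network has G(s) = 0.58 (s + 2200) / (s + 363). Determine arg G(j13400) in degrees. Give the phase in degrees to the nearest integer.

-8°

∠(j13400 + 2200) = arctan(13400/2200) = 80.68°
∠(j13400 + 363) = arctan(13400/363) = 88.45°
∠G(j13400) = 80.68° − 88.45° = -7.77°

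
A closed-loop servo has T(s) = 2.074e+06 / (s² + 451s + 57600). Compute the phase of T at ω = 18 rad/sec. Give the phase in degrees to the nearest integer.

∠[(j18)² + 451(j18) + 57600] = ∠[57276 + j8118] = 8.07°
∠T(j18) = −8.07° = -8.07°

-8°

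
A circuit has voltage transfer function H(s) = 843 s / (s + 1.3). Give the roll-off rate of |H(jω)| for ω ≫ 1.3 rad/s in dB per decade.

With 1 zero and 1 pole, the high-frequency asymptotic slope is 20 × (1 − 1) = 0 dB/decade.

0 dB/decade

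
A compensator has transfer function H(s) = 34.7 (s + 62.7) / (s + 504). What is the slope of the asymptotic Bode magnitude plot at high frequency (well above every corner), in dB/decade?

With 1 zero and 1 pole, the high-frequency asymptotic slope is 20 × (1 − 1) = 0 dB/decade.

0 dB/decade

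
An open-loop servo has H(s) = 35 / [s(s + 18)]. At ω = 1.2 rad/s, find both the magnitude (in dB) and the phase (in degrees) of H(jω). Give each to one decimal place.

|j1.2 + 18| = √(1.2² + 18²) = 18.04
|j1.2| = 1.2
|H(j1.2)| = 35 / (18.04 × 1.2) = 1.6168
20 log₁₀(1.6168) = 4.17 dB
∠(j1.2 + 18) = arctan(1.2/18) = 3.81°
∠(j1.2) = 90.00°
∠H(j1.2) = − (3.81° + 90.00°) = -93.81°

|H| = 4.2 dB, ∠H = -93.8 deg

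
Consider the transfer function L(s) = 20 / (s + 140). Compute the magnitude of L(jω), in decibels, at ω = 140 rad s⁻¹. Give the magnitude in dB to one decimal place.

|j140 + 140| = √(140² + 140²) = 198
|L(j140)| = 20 / 198 = 0.10102
20 log₁₀(0.10102) = -19.91 dB

-19.9 dB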